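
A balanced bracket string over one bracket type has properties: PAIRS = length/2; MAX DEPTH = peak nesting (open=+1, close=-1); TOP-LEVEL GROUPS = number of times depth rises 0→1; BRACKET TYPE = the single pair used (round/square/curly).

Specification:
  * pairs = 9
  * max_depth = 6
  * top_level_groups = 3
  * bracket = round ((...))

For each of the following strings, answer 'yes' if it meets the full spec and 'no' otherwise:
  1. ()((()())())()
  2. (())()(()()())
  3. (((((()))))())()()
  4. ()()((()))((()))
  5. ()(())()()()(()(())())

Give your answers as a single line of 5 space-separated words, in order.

String 1 '()((()())())()': depth seq [1 0 1 2 3 2 3 2 1 2 1 0 1 0]
  -> pairs=7 depth=3 groups=3 -> no
String 2 '(())()(()()())': depth seq [1 2 1 0 1 0 1 2 1 2 1 2 1 0]
  -> pairs=7 depth=2 groups=3 -> no
String 3 '(((((()))))())()()': depth seq [1 2 3 4 5 6 5 4 3 2 1 2 1 0 1 0 1 0]
  -> pairs=9 depth=6 groups=3 -> yes
String 4 '()()((()))((()))': depth seq [1 0 1 0 1 2 3 2 1 0 1 2 3 2 1 0]
  -> pairs=8 depth=3 groups=4 -> no
String 5 '()(())()()()(()(())())': depth seq [1 0 1 2 1 0 1 0 1 0 1 0 1 2 1 2 3 2 1 2 1 0]
  -> pairs=11 depth=3 groups=6 -> no

Answer: no no yes no no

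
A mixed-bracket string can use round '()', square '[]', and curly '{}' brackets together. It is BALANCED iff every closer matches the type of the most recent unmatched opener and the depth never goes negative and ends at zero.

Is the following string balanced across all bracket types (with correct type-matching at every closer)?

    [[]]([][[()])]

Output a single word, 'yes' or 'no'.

pos 0: push '['; stack = [
pos 1: push '['; stack = [[
pos 2: ']' matches '['; pop; stack = [
pos 3: ']' matches '['; pop; stack = (empty)
pos 4: push '('; stack = (
pos 5: push '['; stack = ([
pos 6: ']' matches '['; pop; stack = (
pos 7: push '['; stack = ([
pos 8: push '['; stack = ([[
pos 9: push '('; stack = ([[(
pos 10: ')' matches '('; pop; stack = ([[
pos 11: ']' matches '['; pop; stack = ([
pos 12: saw closer ')' but top of stack is '[' (expected ']') → INVALID
Verdict: type mismatch at position 12: ')' closes '[' → no

Answer: no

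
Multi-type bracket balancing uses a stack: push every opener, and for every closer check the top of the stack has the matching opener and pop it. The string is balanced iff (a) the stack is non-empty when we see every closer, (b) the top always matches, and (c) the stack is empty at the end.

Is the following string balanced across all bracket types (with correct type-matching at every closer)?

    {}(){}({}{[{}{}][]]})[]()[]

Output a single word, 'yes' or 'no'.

pos 0: push '{'; stack = {
pos 1: '}' matches '{'; pop; stack = (empty)
pos 2: push '('; stack = (
pos 3: ')' matches '('; pop; stack = (empty)
pos 4: push '{'; stack = {
pos 5: '}' matches '{'; pop; stack = (empty)
pos 6: push '('; stack = (
pos 7: push '{'; stack = ({
pos 8: '}' matches '{'; pop; stack = (
pos 9: push '{'; stack = ({
pos 10: push '['; stack = ({[
pos 11: push '{'; stack = ({[{
pos 12: '}' matches '{'; pop; stack = ({[
pos 13: push '{'; stack = ({[{
pos 14: '}' matches '{'; pop; stack = ({[
pos 15: ']' matches '['; pop; stack = ({
pos 16: push '['; stack = ({[
pos 17: ']' matches '['; pop; stack = ({
pos 18: saw closer ']' but top of stack is '{' (expected '}') → INVALID
Verdict: type mismatch at position 18: ']' closes '{' → no

Answer: no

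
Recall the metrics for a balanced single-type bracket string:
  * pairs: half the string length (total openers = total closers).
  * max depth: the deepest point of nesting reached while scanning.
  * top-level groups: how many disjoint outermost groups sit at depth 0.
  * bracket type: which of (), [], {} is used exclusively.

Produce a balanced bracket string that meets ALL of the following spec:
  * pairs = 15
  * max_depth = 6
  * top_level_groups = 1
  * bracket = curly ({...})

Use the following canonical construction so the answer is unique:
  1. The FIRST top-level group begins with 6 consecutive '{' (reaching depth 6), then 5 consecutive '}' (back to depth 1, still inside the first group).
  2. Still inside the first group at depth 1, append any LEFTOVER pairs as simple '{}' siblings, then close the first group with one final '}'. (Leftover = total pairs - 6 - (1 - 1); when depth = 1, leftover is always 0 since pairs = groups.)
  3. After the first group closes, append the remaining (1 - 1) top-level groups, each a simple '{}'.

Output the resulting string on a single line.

Answer: {{{{{{}}}}}{}{}{}{}{}{}{}{}{}}

Derivation:
Spec: pairs=15 depth=6 groups=1
Leftover pairs = 15 - 6 - (1-1) = 9
First group: deep chain of depth 6 + 9 sibling pairs
Remaining 0 groups: simple '{}' each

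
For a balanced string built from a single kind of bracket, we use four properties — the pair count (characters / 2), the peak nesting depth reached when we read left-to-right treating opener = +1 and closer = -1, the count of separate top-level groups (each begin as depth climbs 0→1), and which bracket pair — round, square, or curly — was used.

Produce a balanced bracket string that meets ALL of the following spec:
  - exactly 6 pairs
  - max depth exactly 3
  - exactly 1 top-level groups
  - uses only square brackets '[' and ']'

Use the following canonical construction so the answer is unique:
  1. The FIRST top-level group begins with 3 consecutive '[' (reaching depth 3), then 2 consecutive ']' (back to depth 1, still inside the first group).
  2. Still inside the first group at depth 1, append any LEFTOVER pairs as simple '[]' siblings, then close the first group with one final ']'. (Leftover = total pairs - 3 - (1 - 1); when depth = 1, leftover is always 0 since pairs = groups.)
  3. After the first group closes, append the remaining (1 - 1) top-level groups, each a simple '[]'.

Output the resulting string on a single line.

Answer: [[[]][][][]]

Derivation:
Spec: pairs=6 depth=3 groups=1
Leftover pairs = 6 - 3 - (1-1) = 3
First group: deep chain of depth 3 + 3 sibling pairs
Remaining 0 groups: simple '[]' each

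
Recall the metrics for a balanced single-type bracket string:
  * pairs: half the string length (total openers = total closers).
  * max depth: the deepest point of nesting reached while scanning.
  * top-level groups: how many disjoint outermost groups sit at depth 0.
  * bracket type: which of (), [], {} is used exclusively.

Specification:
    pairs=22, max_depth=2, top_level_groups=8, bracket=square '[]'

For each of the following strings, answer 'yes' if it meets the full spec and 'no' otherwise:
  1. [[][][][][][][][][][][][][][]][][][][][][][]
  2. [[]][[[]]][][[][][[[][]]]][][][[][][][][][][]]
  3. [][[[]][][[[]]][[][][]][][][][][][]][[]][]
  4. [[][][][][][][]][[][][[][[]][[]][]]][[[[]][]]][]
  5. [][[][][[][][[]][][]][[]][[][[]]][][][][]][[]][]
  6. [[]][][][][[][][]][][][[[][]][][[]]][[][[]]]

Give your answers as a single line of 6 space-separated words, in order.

String 1 '[[][][][][][][][][][][][][][]][][][][][][][]': depth seq [1 2 1 2 1 2 1 2 1 2 1 2 1 2 1 2 1 2 1 2 1 2 1 2 1 2 1 2 1 0 1 0 1 0 1 0 1 0 1 0 1 0 1 0]
  -> pairs=22 depth=2 groups=8 -> yes
String 2 '[[]][[[]]][][[][][[[][]]]][][][[][][][][][][]]': depth seq [1 2 1 0 1 2 3 2 1 0 1 0 1 2 1 2 1 2 3 4 3 4 3 2 1 0 1 0 1 0 1 2 1 2 1 2 1 2 1 2 1 2 1 2 1 0]
  -> pairs=23 depth=4 groups=7 -> no
String 3 '[][[[]][][[[]]][[][][]][][][][][][]][[]][]': depth seq [1 0 1 2 3 2 1 2 1 2 3 4 3 2 1 2 3 2 3 2 3 2 1 2 1 2 1 2 1 2 1 2 1 2 1 0 1 2 1 0 1 0]
  -> pairs=21 depth=4 groups=4 -> no
String 4 '[[][][][][][][]][[][][[][[]][[]][]]][[[[]][]]][]': depth seq [1 2 1 2 1 2 1 2 1 2 1 2 1 2 1 0 1 2 1 2 1 2 3 2 3 4 3 2 3 4 3 2 3 2 1 0 1 2 3 4 3 2 3 2 1 0 1 0]
  -> pairs=24 depth=4 groups=4 -> no
String 5 '[][[][][[][][[]][][]][[]][[][[]]][][][][]][[]][]': depth seq [1 0 1 2 1 2 1 2 3 2 3 2 3 4 3 2 3 2 3 2 1 2 3 2 1 2 3 2 3 4 3 2 1 2 1 2 1 2 1 2 1 0 1 2 1 0 1 0]
  -> pairs=24 depth=4 groups=4 -> no
String 6 '[[]][][][][[][][]][][][[[][]][][[]]][[][[]]]': depth seq [1 2 1 0 1 0 1 0 1 0 1 2 1 2 1 2 1 0 1 0 1 0 1 2 3 2 3 2 1 2 1 2 3 2 1 0 1 2 1 2 3 2 1 0]
  -> pairs=22 depth=3 groups=9 -> no

Answer: yes no no no no no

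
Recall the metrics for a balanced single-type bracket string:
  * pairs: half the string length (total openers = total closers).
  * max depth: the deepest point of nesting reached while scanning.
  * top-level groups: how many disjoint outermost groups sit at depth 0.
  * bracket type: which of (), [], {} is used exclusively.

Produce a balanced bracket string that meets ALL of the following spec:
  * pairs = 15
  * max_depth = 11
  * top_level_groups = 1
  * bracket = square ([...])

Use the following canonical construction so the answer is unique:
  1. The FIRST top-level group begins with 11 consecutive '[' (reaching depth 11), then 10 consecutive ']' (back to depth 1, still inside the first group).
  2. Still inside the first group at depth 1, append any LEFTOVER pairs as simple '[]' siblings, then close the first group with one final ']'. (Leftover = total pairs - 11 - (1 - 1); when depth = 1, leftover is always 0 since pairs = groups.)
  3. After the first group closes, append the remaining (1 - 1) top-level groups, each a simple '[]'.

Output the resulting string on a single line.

Spec: pairs=15 depth=11 groups=1
Leftover pairs = 15 - 11 - (1-1) = 4
First group: deep chain of depth 11 + 4 sibling pairs
Remaining 0 groups: simple '[]' each

Answer: [[[[[[[[[[[]]]]]]]]]][][][][]]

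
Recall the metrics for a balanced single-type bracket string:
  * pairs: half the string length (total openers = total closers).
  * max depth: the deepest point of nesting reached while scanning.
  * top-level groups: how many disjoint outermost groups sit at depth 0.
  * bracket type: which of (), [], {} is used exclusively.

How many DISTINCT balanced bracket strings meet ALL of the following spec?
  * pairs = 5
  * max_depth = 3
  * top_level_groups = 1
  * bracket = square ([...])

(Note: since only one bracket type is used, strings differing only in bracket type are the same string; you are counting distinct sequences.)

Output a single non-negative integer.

Answer: 7

Derivation:
Spec: pairs=5 depth=3 groups=1
Count(depth <= 3) = 8
Count(depth <= 2) = 1
Count(depth == 3) = 8 - 1 = 7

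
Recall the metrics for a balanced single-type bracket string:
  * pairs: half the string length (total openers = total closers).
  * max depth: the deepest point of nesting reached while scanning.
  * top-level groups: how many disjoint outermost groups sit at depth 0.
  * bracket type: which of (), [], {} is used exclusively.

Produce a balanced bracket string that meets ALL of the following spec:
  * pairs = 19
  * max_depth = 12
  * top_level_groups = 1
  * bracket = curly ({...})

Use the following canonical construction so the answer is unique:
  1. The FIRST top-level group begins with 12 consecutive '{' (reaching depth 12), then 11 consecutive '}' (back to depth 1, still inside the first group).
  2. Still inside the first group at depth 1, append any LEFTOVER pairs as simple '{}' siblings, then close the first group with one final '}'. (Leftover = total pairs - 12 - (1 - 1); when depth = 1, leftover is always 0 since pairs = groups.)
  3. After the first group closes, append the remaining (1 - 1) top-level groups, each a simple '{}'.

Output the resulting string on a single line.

Spec: pairs=19 depth=12 groups=1
Leftover pairs = 19 - 12 - (1-1) = 7
First group: deep chain of depth 12 + 7 sibling pairs
Remaining 0 groups: simple '{}' each

Answer: {{{{{{{{{{{{}}}}}}}}}}}{}{}{}{}{}{}{}}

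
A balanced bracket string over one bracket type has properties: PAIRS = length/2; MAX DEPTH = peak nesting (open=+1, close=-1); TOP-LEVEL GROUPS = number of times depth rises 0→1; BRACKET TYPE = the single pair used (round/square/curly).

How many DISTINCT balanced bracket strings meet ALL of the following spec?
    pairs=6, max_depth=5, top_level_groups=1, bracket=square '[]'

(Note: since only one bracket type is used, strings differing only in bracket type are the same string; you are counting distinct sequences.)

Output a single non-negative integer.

Spec: pairs=6 depth=5 groups=1
Count(depth <= 5) = 41
Count(depth <= 4) = 34
Count(depth == 5) = 41 - 34 = 7

Answer: 7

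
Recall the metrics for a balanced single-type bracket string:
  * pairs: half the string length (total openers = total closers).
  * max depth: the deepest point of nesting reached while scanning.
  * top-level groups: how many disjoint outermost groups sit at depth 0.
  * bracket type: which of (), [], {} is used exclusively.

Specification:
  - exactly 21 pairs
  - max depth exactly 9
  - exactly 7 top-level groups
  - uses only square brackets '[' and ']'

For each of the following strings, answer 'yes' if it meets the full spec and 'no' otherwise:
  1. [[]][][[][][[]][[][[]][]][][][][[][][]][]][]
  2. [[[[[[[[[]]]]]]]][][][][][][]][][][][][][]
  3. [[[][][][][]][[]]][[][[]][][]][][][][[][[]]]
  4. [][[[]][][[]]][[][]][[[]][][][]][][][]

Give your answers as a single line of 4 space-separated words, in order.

Answer: no yes no no

Derivation:
String 1 '[[]][][[][][[]][[][[]][]][][][][[][][]][]][]': depth seq [1 2 1 0 1 0 1 2 1 2 1 2 3 2 1 2 3 2 3 4 3 2 3 2 1 2 1 2 1 2 1 2 3 2 3 2 3 2 1 2 1 0 1 0]
  -> pairs=22 depth=4 groups=4 -> no
String 2 '[[[[[[[[[]]]]]]]][][][][][][]][][][][][][]': depth seq [1 2 3 4 5 6 7 8 9 8 7 6 5 4 3 2 1 2 1 2 1 2 1 2 1 2 1 2 1 0 1 0 1 0 1 0 1 0 1 0 1 0]
  -> pairs=21 depth=9 groups=7 -> yes
String 3 '[[[][][][][]][[]]][[][[]][][]][][][][[][[]]]': depth seq [1 2 3 2 3 2 3 2 3 2 3 2 1 2 3 2 1 0 1 2 1 2 3 2 1 2 1 2 1 0 1 0 1 0 1 0 1 2 1 2 3 2 1 0]
  -> pairs=22 depth=3 groups=6 -> no
String 4 '[][[[]][][[]]][[][]][[[]][][][]][][][]': depth seq [1 0 1 2 3 2 1 2 1 2 3 2 1 0 1 2 1 2 1 0 1 2 3 2 1 2 1 2 1 2 1 0 1 0 1 0 1 0]
  -> pairs=19 depth=3 groups=7 -> no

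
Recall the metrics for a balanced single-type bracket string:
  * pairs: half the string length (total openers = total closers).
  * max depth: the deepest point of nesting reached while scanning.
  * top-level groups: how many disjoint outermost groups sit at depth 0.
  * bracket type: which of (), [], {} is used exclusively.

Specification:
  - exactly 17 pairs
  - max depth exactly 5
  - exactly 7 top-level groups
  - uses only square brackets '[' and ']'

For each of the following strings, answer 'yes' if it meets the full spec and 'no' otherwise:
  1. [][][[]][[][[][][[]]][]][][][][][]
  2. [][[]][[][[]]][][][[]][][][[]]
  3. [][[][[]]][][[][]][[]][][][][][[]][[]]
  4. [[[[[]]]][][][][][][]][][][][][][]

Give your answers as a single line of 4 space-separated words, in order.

Answer: no no no yes

Derivation:
String 1 '[][][[]][[][[][][[]]][]][][][][][]': depth seq [1 0 1 0 1 2 1 0 1 2 1 2 3 2 3 2 3 4 3 2 1 2 1 0 1 0 1 0 1 0 1 0 1 0]
  -> pairs=17 depth=4 groups=9 -> no
String 2 '[][[]][[][[]]][][][[]][][][[]]': depth seq [1 0 1 2 1 0 1 2 1 2 3 2 1 0 1 0 1 0 1 2 1 0 1 0 1 0 1 2 1 0]
  -> pairs=15 depth=3 groups=9 -> no
String 3 '[][[][[]]][][[][]][[]][][][][][[]][[]]': depth seq [1 0 1 2 1 2 3 2 1 0 1 0 1 2 1 2 1 0 1 2 1 0 1 0 1 0 1 0 1 0 1 2 1 0 1 2 1 0]
  -> pairs=19 depth=3 groups=11 -> no
String 4 '[[[[[]]]][][][][][][]][][][][][][]': depth seq [1 2 3 4 5 4 3 2 1 2 1 2 1 2 1 2 1 2 1 2 1 0 1 0 1 0 1 0 1 0 1 0 1 0]
  -> pairs=17 depth=5 groups=7 -> yes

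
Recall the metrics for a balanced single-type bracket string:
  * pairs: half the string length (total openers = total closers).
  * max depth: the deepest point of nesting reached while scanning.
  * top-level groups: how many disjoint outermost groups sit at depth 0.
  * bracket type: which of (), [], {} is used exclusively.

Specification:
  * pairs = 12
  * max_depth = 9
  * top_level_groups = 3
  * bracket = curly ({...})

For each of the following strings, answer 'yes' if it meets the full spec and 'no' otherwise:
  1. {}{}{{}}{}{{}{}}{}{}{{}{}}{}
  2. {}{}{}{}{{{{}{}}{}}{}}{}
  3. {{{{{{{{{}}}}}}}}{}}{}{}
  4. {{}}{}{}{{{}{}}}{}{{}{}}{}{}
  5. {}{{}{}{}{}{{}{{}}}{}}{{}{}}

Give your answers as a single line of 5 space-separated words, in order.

String 1 '{}{}{{}}{}{{}{}}{}{}{{}{}}{}': depth seq [1 0 1 0 1 2 1 0 1 0 1 2 1 2 1 0 1 0 1 0 1 2 1 2 1 0 1 0]
  -> pairs=14 depth=2 groups=9 -> no
String 2 '{}{}{}{}{{{{}{}}{}}{}}{}': depth seq [1 0 1 0 1 0 1 0 1 2 3 4 3 4 3 2 3 2 1 2 1 0 1 0]
  -> pairs=12 depth=4 groups=6 -> no
String 3 '{{{{{{{{{}}}}}}}}{}}{}{}': depth seq [1 2 3 4 5 6 7 8 9 8 7 6 5 4 3 2 1 2 1 0 1 0 1 0]
  -> pairs=12 depth=9 groups=3 -> yes
String 4 '{{}}{}{}{{{}{}}}{}{{}{}}{}{}': depth seq [1 2 1 0 1 0 1 0 1 2 3 2 3 2 1 0 1 0 1 2 1 2 1 0 1 0 1 0]
  -> pairs=14 depth=3 groups=8 -> no
String 5 '{}{{}{}{}{}{{}{{}}}{}}{{}{}}': depth seq [1 0 1 2 1 2 1 2 1 2 1 2 3 2 3 4 3 2 1 2 1 0 1 2 1 2 1 0]
  -> pairs=14 depth=4 groups=3 -> no

Answer: no no yes no no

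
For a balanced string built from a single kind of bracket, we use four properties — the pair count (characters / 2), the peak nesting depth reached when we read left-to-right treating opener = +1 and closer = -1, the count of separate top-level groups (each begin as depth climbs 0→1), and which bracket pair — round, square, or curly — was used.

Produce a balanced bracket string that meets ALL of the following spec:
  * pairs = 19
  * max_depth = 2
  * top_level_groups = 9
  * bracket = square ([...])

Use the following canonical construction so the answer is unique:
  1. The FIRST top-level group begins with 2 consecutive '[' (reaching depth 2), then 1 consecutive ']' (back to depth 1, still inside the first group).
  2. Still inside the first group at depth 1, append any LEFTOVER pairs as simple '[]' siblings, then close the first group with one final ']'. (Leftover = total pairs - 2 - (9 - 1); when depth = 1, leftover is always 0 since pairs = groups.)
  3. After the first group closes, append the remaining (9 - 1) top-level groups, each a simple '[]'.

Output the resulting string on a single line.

Answer: [[][][][][][][][][][]][][][][][][][][]

Derivation:
Spec: pairs=19 depth=2 groups=9
Leftover pairs = 19 - 2 - (9-1) = 9
First group: deep chain of depth 2 + 9 sibling pairs
Remaining 8 groups: simple '[]' each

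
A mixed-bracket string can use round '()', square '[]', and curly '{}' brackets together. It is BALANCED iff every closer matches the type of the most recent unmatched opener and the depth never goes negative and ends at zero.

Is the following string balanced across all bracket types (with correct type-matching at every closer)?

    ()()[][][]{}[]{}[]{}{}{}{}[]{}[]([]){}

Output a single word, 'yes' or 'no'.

Answer: yes

Derivation:
pos 0: push '('; stack = (
pos 1: ')' matches '('; pop; stack = (empty)
pos 2: push '('; stack = (
pos 3: ')' matches '('; pop; stack = (empty)
pos 4: push '['; stack = [
pos 5: ']' matches '['; pop; stack = (empty)
pos 6: push '['; stack = [
pos 7: ']' matches '['; pop; stack = (empty)
pos 8: push '['; stack = [
pos 9: ']' matches '['; pop; stack = (empty)
pos 10: push '{'; stack = {
pos 11: '}' matches '{'; pop; stack = (empty)
pos 12: push '['; stack = [
pos 13: ']' matches '['; pop; stack = (empty)
pos 14: push '{'; stack = {
pos 15: '}' matches '{'; pop; stack = (empty)
pos 16: push '['; stack = [
pos 17: ']' matches '['; pop; stack = (empty)
pos 18: push '{'; stack = {
pos 19: '}' matches '{'; pop; stack = (empty)
pos 20: push '{'; stack = {
pos 21: '}' matches '{'; pop; stack = (empty)
pos 22: push '{'; stack = {
pos 23: '}' matches '{'; pop; stack = (empty)
pos 24: push '{'; stack = {
pos 25: '}' matches '{'; pop; stack = (empty)
pos 26: push '['; stack = [
pos 27: ']' matches '['; pop; stack = (empty)
pos 28: push '{'; stack = {
pos 29: '}' matches '{'; pop; stack = (empty)
pos 30: push '['; stack = [
pos 31: ']' matches '['; pop; stack = (empty)
pos 32: push '('; stack = (
pos 33: push '['; stack = ([
pos 34: ']' matches '['; pop; stack = (
pos 35: ')' matches '('; pop; stack = (empty)
pos 36: push '{'; stack = {
pos 37: '}' matches '{'; pop; stack = (empty)
end: stack empty → VALID
Verdict: properly nested → yes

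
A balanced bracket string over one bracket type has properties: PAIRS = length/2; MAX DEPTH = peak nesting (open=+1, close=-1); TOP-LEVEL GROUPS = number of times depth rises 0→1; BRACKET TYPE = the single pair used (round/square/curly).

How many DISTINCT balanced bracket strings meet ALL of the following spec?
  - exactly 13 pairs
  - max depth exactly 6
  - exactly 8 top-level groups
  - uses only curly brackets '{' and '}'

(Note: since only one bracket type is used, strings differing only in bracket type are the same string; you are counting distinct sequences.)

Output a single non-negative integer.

Spec: pairs=13 depth=6 groups=8
Count(depth <= 6) = 3808
Count(depth <= 5) = 3800
Count(depth == 6) = 3808 - 3800 = 8

Answer: 8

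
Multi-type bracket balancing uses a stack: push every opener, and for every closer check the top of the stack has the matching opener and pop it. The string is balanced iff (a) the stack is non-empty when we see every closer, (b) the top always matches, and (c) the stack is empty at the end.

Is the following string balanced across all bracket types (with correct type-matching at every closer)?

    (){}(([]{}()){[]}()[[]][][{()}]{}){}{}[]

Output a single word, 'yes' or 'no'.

pos 0: push '('; stack = (
pos 1: ')' matches '('; pop; stack = (empty)
pos 2: push '{'; stack = {
pos 3: '}' matches '{'; pop; stack = (empty)
pos 4: push '('; stack = (
pos 5: push '('; stack = ((
pos 6: push '['; stack = (([
pos 7: ']' matches '['; pop; stack = ((
pos 8: push '{'; stack = (({
pos 9: '}' matches '{'; pop; stack = ((
pos 10: push '('; stack = (((
pos 11: ')' matches '('; pop; stack = ((
pos 12: ')' matches '('; pop; stack = (
pos 13: push '{'; stack = ({
pos 14: push '['; stack = ({[
pos 15: ']' matches '['; pop; stack = ({
pos 16: '}' matches '{'; pop; stack = (
pos 17: push '('; stack = ((
pos 18: ')' matches '('; pop; stack = (
pos 19: push '['; stack = ([
pos 20: push '['; stack = ([[
pos 21: ']' matches '['; pop; stack = ([
pos 22: ']' matches '['; pop; stack = (
pos 23: push '['; stack = ([
pos 24: ']' matches '['; pop; stack = (
pos 25: push '['; stack = ([
pos 26: push '{'; stack = ([{
pos 27: push '('; stack = ([{(
pos 28: ')' matches '('; pop; stack = ([{
pos 29: '}' matches '{'; pop; stack = ([
pos 30: ']' matches '['; pop; stack = (
pos 31: push '{'; stack = ({
pos 32: '}' matches '{'; pop; stack = (
pos 33: ')' matches '('; pop; stack = (empty)
pos 34: push '{'; stack = {
pos 35: '}' matches '{'; pop; stack = (empty)
pos 36: push '{'; stack = {
pos 37: '}' matches '{'; pop; stack = (empty)
pos 38: push '['; stack = [
pos 39: ']' matches '['; pop; stack = (empty)
end: stack empty → VALID
Verdict: properly nested → yes

Answer: yes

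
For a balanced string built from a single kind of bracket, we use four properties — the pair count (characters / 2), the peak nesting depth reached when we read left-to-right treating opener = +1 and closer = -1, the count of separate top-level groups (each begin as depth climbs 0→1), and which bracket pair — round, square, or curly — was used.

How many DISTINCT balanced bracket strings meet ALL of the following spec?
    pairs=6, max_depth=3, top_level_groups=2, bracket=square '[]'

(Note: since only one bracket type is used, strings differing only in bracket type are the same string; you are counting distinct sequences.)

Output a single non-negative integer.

Answer: 23

Derivation:
Spec: pairs=6 depth=3 groups=2
Count(depth <= 3) = 28
Count(depth <= 2) = 5
Count(depth == 3) = 28 - 5 = 23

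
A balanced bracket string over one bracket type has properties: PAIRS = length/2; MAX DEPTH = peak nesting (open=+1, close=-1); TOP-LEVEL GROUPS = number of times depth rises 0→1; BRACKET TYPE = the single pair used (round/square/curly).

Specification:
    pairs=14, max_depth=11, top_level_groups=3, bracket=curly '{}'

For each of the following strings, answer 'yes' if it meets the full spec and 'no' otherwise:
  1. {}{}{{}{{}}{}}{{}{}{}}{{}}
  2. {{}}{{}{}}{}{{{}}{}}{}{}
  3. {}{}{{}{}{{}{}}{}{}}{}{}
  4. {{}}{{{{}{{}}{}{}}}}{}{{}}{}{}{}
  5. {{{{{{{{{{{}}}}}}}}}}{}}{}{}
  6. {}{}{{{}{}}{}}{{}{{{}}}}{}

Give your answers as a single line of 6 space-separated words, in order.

Answer: no no no no yes no

Derivation:
String 1 '{}{}{{}{{}}{}}{{}{}{}}{{}}': depth seq [1 0 1 0 1 2 1 2 3 2 1 2 1 0 1 2 1 2 1 2 1 0 1 2 1 0]
  -> pairs=13 depth=3 groups=5 -> no
String 2 '{{}}{{}{}}{}{{{}}{}}{}{}': depth seq [1 2 1 0 1 2 1 2 1 0 1 0 1 2 3 2 1 2 1 0 1 0 1 0]
  -> pairs=12 depth=3 groups=6 -> no
String 3 '{}{}{{}{}{{}{}}{}{}}{}{}': depth seq [1 0 1 0 1 2 1 2 1 2 3 2 3 2 1 2 1 2 1 0 1 0 1 0]
  -> pairs=12 depth=3 groups=5 -> no
String 4 '{{}}{{{{}{{}}{}{}}}}{}{{}}{}{}{}': depth seq [1 2 1 0 1 2 3 4 3 4 5 4 3 4 3 4 3 2 1 0 1 0 1 2 1 0 1 0 1 0 1 0]
  -> pairs=16 depth=5 groups=7 -> no
String 5 '{{{{{{{{{{{}}}}}}}}}}{}}{}{}': depth seq [1 2 3 4 5 6 7 8 9 10 11 10 9 8 7 6 5 4 3 2 1 2 1 0 1 0 1 0]
  -> pairs=14 depth=11 groups=3 -> yes
String 6 '{}{}{{{}{}}{}}{{}{{{}}}}{}': depth seq [1 0 1 0 1 2 3 2 3 2 1 2 1 0 1 2 1 2 3 4 3 2 1 0 1 0]
  -> pairs=13 depth=4 groups=5 -> no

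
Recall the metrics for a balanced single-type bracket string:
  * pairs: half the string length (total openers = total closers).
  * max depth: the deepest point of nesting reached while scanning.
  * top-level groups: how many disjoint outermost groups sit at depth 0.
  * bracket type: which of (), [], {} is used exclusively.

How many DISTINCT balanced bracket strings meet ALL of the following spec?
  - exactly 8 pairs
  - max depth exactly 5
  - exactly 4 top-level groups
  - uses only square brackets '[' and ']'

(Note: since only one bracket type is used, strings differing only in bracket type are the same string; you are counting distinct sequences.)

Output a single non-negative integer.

Spec: pairs=8 depth=5 groups=4
Count(depth <= 5) = 165
Count(depth <= 4) = 161
Count(depth == 5) = 165 - 161 = 4

Answer: 4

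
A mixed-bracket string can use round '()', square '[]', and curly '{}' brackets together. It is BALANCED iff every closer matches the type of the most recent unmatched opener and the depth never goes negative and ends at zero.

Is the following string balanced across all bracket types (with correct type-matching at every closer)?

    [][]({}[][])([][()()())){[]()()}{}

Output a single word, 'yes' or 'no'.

pos 0: push '['; stack = [
pos 1: ']' matches '['; pop; stack = (empty)
pos 2: push '['; stack = [
pos 3: ']' matches '['; pop; stack = (empty)
pos 4: push '('; stack = (
pos 5: push '{'; stack = ({
pos 6: '}' matches '{'; pop; stack = (
pos 7: push '['; stack = ([
pos 8: ']' matches '['; pop; stack = (
pos 9: push '['; stack = ([
pos 10: ']' matches '['; pop; stack = (
pos 11: ')' matches '('; pop; stack = (empty)
pos 12: push '('; stack = (
pos 13: push '['; stack = ([
pos 14: ']' matches '['; pop; stack = (
pos 15: push '['; stack = ([
pos 16: push '('; stack = ([(
pos 17: ')' matches '('; pop; stack = ([
pos 18: push '('; stack = ([(
pos 19: ')' matches '('; pop; stack = ([
pos 20: push '('; stack = ([(
pos 21: ')' matches '('; pop; stack = ([
pos 22: saw closer ')' but top of stack is '[' (expected ']') → INVALID
Verdict: type mismatch at position 22: ')' closes '[' → no

Answer: no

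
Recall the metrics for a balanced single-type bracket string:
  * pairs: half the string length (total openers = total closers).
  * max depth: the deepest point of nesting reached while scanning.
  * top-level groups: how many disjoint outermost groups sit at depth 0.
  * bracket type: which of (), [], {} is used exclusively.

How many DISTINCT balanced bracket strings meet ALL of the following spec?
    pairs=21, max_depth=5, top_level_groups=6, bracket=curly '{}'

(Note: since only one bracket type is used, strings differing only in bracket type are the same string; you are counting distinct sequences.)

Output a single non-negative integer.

Spec: pairs=21 depth=5 groups=6
Count(depth <= 5) = 535141654
Count(depth <= 4) = 239354628
Count(depth == 5) = 535141654 - 239354628 = 295787026

Answer: 295787026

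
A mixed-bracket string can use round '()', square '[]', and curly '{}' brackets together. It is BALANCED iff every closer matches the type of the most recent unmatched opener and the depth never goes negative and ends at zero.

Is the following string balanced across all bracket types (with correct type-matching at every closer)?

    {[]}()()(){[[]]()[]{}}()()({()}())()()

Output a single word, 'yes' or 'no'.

Answer: yes

Derivation:
pos 0: push '{'; stack = {
pos 1: push '['; stack = {[
pos 2: ']' matches '['; pop; stack = {
pos 3: '}' matches '{'; pop; stack = (empty)
pos 4: push '('; stack = (
pos 5: ')' matches '('; pop; stack = (empty)
pos 6: push '('; stack = (
pos 7: ')' matches '('; pop; stack = (empty)
pos 8: push '('; stack = (
pos 9: ')' matches '('; pop; stack = (empty)
pos 10: push '{'; stack = {
pos 11: push '['; stack = {[
pos 12: push '['; stack = {[[
pos 13: ']' matches '['; pop; stack = {[
pos 14: ']' matches '['; pop; stack = {
pos 15: push '('; stack = {(
pos 16: ')' matches '('; pop; stack = {
pos 17: push '['; stack = {[
pos 18: ']' matches '['; pop; stack = {
pos 19: push '{'; stack = {{
pos 20: '}' matches '{'; pop; stack = {
pos 21: '}' matches '{'; pop; stack = (empty)
pos 22: push '('; stack = (
pos 23: ')' matches '('; pop; stack = (empty)
pos 24: push '('; stack = (
pos 25: ')' matches '('; pop; stack = (empty)
pos 26: push '('; stack = (
pos 27: push '{'; stack = ({
pos 28: push '('; stack = ({(
pos 29: ')' matches '('; pop; stack = ({
pos 30: '}' matches '{'; pop; stack = (
pos 31: push '('; stack = ((
pos 32: ')' matches '('; pop; stack = (
pos 33: ')' matches '('; pop; stack = (empty)
pos 34: push '('; stack = (
pos 35: ')' matches '('; pop; stack = (empty)
pos 36: push '('; stack = (
pos 37: ')' matches '('; pop; stack = (empty)
end: stack empty → VALID
Verdict: properly nested → yes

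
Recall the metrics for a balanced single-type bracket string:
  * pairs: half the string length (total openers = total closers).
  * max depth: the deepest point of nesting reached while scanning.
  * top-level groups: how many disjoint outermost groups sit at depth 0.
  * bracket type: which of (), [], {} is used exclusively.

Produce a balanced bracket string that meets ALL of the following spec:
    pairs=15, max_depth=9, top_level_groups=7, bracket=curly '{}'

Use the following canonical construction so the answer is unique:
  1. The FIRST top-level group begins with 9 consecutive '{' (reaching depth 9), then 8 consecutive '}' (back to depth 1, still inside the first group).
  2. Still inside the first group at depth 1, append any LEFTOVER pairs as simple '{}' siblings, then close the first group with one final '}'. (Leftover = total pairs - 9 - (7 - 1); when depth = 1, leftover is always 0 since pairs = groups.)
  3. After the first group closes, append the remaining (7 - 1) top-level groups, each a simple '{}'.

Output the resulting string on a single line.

Spec: pairs=15 depth=9 groups=7
Leftover pairs = 15 - 9 - (7-1) = 0
First group: deep chain of depth 9 + 0 sibling pairs
Remaining 6 groups: simple '{}' each

Answer: {{{{{{{{{}}}}}}}}}{}{}{}{}{}{}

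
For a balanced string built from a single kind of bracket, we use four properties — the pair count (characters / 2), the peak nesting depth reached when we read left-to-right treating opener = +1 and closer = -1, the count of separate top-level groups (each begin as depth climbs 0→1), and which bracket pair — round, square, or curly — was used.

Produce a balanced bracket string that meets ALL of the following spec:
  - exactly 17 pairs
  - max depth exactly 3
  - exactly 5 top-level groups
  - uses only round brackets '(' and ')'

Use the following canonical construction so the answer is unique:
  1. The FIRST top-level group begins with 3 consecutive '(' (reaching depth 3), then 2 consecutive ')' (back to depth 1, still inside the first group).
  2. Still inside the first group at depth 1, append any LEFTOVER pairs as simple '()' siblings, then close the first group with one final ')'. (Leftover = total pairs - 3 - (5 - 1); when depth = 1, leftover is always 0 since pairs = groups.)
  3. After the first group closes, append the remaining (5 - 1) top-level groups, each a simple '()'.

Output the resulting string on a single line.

Answer: ((())()()()()()()()()()())()()()()

Derivation:
Spec: pairs=17 depth=3 groups=5
Leftover pairs = 17 - 3 - (5-1) = 10
First group: deep chain of depth 3 + 10 sibling pairs
Remaining 4 groups: simple '()' each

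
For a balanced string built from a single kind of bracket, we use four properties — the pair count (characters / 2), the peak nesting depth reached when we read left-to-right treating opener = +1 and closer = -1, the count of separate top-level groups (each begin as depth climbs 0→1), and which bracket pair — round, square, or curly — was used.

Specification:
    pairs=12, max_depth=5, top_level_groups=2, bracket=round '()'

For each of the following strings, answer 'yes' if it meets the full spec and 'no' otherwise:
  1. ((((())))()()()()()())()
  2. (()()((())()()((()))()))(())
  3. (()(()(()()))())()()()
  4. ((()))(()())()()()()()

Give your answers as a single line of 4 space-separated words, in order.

String 1 '((((())))()()()()()())()': depth seq [1 2 3 4 5 4 3 2 1 2 1 2 1 2 1 2 1 2 1 2 1 0 1 0]
  -> pairs=12 depth=5 groups=2 -> yes
String 2 '(()()((())()()((()))()))(())': depth seq [1 2 1 2 1 2 3 4 3 2 3 2 3 2 3 4 5 4 3 2 3 2 1 0 1 2 1 0]
  -> pairs=14 depth=5 groups=2 -> no
String 3 '(()(()(()()))())()()()': depth seq [1 2 1 2 3 2 3 4 3 4 3 2 1 2 1 0 1 0 1 0 1 0]
  -> pairs=11 depth=4 groups=4 -> no
String 4 '((()))(()())()()()()()': depth seq [1 2 3 2 1 0 1 2 1 2 1 0 1 0 1 0 1 0 1 0 1 0]
  -> pairs=11 depth=3 groups=7 -> no

Answer: yes no no no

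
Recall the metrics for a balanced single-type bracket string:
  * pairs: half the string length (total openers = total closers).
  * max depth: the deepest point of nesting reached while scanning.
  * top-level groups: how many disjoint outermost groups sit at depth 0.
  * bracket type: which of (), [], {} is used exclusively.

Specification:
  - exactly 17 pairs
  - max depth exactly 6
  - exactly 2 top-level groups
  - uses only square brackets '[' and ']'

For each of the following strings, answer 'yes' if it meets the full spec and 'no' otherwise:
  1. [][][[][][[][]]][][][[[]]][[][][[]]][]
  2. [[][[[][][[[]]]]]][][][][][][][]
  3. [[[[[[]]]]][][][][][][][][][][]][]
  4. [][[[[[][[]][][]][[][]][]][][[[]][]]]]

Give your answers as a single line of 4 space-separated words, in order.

String 1 '[][][[][][[][]]][][][[[]]][[][][[]]][]': depth seq [1 0 1 0 1 2 1 2 1 2 3 2 3 2 1 0 1 0 1 0 1 2 3 2 1 0 1 2 1 2 1 2 3 2 1 0 1 0]
  -> pairs=19 depth=3 groups=8 -> no
String 2 '[[][[[][][[[]]]]]][][][][][][][]': depth seq [1 2 1 2 3 4 3 4 3 4 5 6 5 4 3 2 1 0 1 0 1 0 1 0 1 0 1 0 1 0 1 0]
  -> pairs=16 depth=6 groups=8 -> no
String 3 '[[[[[[]]]]][][][][][][][][][][]][]': depth seq [1 2 3 4 5 6 5 4 3 2 1 2 1 2 1 2 1 2 1 2 1 2 1 2 1 2 1 2 1 2 1 0 1 0]
  -> pairs=17 depth=6 groups=2 -> yes
String 4 '[][[[[[][[]][][]][[][]][]][][[[]][]]]]': depth seq [1 0 1 2 3 4 5 4 5 6 5 4 5 4 5 4 3 4 5 4 5 4 3 4 3 2 3 2 3 4 5 4 3 4 3 2 1 0]
  -> pairs=19 depth=6 groups=2 -> no

Answer: no no yes no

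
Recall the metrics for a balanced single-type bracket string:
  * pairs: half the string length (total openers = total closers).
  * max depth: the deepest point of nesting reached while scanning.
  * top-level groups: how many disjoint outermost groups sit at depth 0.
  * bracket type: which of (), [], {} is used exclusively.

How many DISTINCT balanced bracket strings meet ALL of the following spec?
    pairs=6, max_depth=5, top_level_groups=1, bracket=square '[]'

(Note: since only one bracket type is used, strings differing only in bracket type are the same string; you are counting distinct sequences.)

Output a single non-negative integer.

Spec: pairs=6 depth=5 groups=1
Count(depth <= 5) = 41
Count(depth <= 4) = 34
Count(depth == 5) = 41 - 34 = 7

Answer: 7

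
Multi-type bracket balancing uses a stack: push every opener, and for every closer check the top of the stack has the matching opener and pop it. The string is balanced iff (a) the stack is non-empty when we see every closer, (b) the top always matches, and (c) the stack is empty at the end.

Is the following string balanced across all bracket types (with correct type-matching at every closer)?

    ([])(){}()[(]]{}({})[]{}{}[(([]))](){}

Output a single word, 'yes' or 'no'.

Answer: no

Derivation:
pos 0: push '('; stack = (
pos 1: push '['; stack = ([
pos 2: ']' matches '['; pop; stack = (
pos 3: ')' matches '('; pop; stack = (empty)
pos 4: push '('; stack = (
pos 5: ')' matches '('; pop; stack = (empty)
pos 6: push '{'; stack = {
pos 7: '}' matches '{'; pop; stack = (empty)
pos 8: push '('; stack = (
pos 9: ')' matches '('; pop; stack = (empty)
pos 10: push '['; stack = [
pos 11: push '('; stack = [(
pos 12: saw closer ']' but top of stack is '(' (expected ')') → INVALID
Verdict: type mismatch at position 12: ']' closes '(' → no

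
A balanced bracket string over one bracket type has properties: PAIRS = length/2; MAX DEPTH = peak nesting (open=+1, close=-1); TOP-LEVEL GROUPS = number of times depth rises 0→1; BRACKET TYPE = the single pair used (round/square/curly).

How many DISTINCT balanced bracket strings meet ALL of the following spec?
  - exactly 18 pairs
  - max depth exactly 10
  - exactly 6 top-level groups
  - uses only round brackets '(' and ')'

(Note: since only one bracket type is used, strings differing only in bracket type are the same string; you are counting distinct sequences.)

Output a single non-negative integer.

Spec: pairs=18 depth=10 groups=6
Count(depth <= 10) = 17296551
Count(depth <= 9) = 17281419
Count(depth == 10) = 17296551 - 17281419 = 15132

Answer: 15132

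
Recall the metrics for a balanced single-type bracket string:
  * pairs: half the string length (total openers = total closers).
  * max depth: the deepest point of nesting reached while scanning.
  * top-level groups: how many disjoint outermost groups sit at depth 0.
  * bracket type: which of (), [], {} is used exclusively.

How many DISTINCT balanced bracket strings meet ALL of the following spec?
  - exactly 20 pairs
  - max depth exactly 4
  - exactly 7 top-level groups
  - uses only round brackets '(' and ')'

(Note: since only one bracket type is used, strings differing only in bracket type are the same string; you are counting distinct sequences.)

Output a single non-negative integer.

Answer: 40730662

Derivation:
Spec: pairs=20 depth=4 groups=7
Count(depth <= 4) = 51013158
Count(depth <= 3) = 10282496
Count(depth == 4) = 51013158 - 10282496 = 40730662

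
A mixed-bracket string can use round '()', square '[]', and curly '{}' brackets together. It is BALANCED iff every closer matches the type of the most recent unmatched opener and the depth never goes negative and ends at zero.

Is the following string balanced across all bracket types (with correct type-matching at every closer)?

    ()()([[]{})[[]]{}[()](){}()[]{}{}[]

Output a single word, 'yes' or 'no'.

pos 0: push '('; stack = (
pos 1: ')' matches '('; pop; stack = (empty)
pos 2: push '('; stack = (
pos 3: ')' matches '('; pop; stack = (empty)
pos 4: push '('; stack = (
pos 5: push '['; stack = ([
pos 6: push '['; stack = ([[
pos 7: ']' matches '['; pop; stack = ([
pos 8: push '{'; stack = ([{
pos 9: '}' matches '{'; pop; stack = ([
pos 10: saw closer ')' but top of stack is '[' (expected ']') → INVALID
Verdict: type mismatch at position 10: ')' closes '[' → no

Answer: no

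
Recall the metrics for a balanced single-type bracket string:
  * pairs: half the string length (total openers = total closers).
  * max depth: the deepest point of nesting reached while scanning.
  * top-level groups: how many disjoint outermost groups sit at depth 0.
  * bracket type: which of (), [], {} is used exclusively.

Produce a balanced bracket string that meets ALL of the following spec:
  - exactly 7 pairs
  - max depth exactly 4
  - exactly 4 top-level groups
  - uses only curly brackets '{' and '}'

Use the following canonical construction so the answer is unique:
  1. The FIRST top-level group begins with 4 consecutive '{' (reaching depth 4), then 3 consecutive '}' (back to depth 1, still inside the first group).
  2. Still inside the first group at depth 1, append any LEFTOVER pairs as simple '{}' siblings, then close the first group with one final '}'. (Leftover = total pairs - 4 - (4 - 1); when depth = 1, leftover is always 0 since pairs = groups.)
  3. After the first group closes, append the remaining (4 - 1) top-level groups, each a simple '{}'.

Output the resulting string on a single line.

Spec: pairs=7 depth=4 groups=4
Leftover pairs = 7 - 4 - (4-1) = 0
First group: deep chain of depth 4 + 0 sibling pairs
Remaining 3 groups: simple '{}' each

Answer: {{{{}}}}{}{}{}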